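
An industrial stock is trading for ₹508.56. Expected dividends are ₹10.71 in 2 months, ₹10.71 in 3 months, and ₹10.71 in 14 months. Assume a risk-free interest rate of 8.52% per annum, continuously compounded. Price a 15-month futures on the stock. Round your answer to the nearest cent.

₹531.52

PV(dividends) I = 10.71·e^(−0.0852·2/12) + 10.71·e^(−0.0852·3/12) + 10.71·e^(−0.0852·14/12)
I = 10.5590 + 10.4843 + 9.6966 = 30.7399
F = (S − I)·e^(rT) = (508.56 − 30.7399) · e^(0.0852·15/12)
= 477.8201 · e^0.106500 = 477.8201 × 1.112378 = ₹531.52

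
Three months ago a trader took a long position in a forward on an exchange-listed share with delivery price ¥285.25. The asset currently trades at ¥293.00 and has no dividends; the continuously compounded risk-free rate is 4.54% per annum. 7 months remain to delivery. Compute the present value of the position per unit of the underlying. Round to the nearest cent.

Current fair forward for the remaining 7 months: F = S·e^(r·T), r = 0.0454
F = 293.00 · e^(0.0454 × 7/12) = 293.00 × 1.026837 = 300.8632
Value of long forward = (F − K)·e^(−rT) = (300.8632 − 285.25) · e^(−0.0454·7/12)
= 15.6132 × 0.973864 = 15.21

¥15.21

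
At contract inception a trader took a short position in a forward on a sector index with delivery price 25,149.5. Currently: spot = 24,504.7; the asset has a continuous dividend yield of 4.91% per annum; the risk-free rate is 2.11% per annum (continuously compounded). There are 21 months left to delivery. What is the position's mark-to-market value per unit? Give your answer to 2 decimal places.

Current fair forward for the remaining 21 months: F = S·e^((r − q)·T), (r − q) = 0.0211 − 0.0491 = -0.0280
F = 24504.7 · e^(-0.0280 × 21/12) = 24504.7 × 0.95218113 = 23332.9129
Value of long forward = (F − K)·e^(−rT) = (23332.9129 − 25149.5) · e^(−0.0211·21/12)
= -1816.5871 × 0.96374841 = -1750.73
Short position value = −(long value) = 1750.73

1750.73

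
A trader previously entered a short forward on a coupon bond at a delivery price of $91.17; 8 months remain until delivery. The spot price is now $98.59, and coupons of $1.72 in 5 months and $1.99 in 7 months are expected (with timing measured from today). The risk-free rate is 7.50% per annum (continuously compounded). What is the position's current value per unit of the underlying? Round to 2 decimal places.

PV(remaining coupons) I = 1.72·e^(−0.0750·5/12) + 1.99·e^(−0.0750·7/12) = 3.5719
Current forward F = (S − I)·e^(rT) = (98.59 − 3.5719)·e^(0.0750·8/12) = 95.0181 × 1.051271 = 99.8898
Value (long) = (F − K)·e^(−rT) = (99.8898 − 91.17) × 0.951229 = 8.2945
Short position value = −(long value) = -$8.29

-$8.29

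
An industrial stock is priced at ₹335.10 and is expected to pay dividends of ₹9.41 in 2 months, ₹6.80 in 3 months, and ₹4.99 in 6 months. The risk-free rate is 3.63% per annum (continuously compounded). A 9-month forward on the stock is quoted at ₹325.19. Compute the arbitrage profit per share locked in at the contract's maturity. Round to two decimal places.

₹2.41 per share

PV(dividends) I = 9.41·e^(−0.0363·2/12) + 6.80·e^(−0.0363·3/12) + 4.99·e^(−0.0363·6/12) = 20.9921
Fair forward F* = (S − I)·e^(rT) = (335.10 − 20.9921)·e^0.027225 = 314.1079 × 1.027599 = 322.7770
Market ₹325.19 > fair 322.7770: forward overpriced → cash-and-carry (borrow at r, buy the stock and collect the dividends, short the forward).
Profit at T = |F_mkt − F*| = |325.19 − 322.7770| = ₹2.41 per share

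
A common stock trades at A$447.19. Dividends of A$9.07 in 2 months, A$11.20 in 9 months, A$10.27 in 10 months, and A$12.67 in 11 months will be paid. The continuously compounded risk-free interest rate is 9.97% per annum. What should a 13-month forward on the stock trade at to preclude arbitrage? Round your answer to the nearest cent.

A$453.27

PV(dividends) I = 9.07·e^(−0.0997·2/12) + 11.20·e^(−0.0997·9/12) + 10.27·e^(−0.0997·10/12) + 12.67·e^(−0.0997·11/12)
I = 8.9205 + 10.3931 + 9.4512 + 11.5634 = 40.3282
F = (S − I)·e^(rT) = (447.19 − 40.3282) · e^(0.0997·13/12)
= 406.8618 · e^0.108008 = 406.8618 × 1.114057 = A$453.27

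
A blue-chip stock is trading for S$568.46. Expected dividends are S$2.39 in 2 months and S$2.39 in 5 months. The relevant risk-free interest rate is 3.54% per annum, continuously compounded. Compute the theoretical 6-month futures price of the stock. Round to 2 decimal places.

S$573.80

PV(dividends) I = 2.39·e^(−0.0354·2/12) + 2.39·e^(−0.0354·5/12)
I = 2.3759 + 2.3550 = 4.7309
F = (S − I)·e^(rT) = (568.46 − 4.7309) · e^(0.0354·6/12)
= 563.7291 · e^0.017700 = 563.7291 × 1.017858 = S$573.80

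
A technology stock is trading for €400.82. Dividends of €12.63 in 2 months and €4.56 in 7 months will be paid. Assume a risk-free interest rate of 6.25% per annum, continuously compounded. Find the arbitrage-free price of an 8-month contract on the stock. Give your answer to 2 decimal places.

PV(dividends) I = 12.63·e^(−0.0625·2/12) + 4.56·e^(−0.0625·7/12)
I = 12.4991 + 4.3967 = 16.8958
F = (S − I)·e^(rT) = (400.82 − 16.8958) · e^(0.0625·8/12)
= 383.9242 · e^0.041667 = 383.9242 × 1.042547 = €400.26

€400.26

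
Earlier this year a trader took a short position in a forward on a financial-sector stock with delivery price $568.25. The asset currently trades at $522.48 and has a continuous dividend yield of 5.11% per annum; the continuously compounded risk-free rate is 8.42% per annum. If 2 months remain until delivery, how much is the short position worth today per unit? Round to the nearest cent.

Current fair forward for the remaining 2 months: F = S·e^((r − q)·T), (r − q) = 0.0842 − 0.0511 = 0.0331
F = 522.48 · e^(0.0331 × 2/12) = 522.48 × 1.005532 = 525.3704
Value of long forward = (F − K)·e^(−rT) = (525.3704 − 568.25) · e^(−0.0842·2/12)
= -42.8796 × 0.986065 = -42.28
Short position value = −(long value) = $42.28

$42.28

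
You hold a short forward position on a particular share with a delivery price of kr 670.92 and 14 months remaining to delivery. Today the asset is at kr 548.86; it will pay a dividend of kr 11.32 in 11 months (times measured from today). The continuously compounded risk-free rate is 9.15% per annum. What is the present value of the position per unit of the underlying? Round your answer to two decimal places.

PV(remaining dividends) I = 11.32·e^(−0.0915·11/12) = 10.4093
Current forward F = (S − I)·e^(rT) = (548.86 − 10.4093)·e^(0.0915·14/12) = 538.4507 × 1.112656 = 599.1104
Value (long) = (F − K)·e^(−rT) = (599.1104 − 670.92) × 0.898750 = -64.5389
Short position value = −(long value) = kr 64.54

kr 64.54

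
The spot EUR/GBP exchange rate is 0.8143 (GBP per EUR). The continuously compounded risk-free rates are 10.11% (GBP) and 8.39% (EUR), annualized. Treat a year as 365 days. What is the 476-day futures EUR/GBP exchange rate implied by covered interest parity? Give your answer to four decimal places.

F = S·e^((r_GBP − r_EUR)T) = 0.8143 · e^((0.1011 − 0.0839) × 476/365)
= 0.8143 · e^0.022431 = 0.8143 × 1.022684
F = 0.8328 GBP per EUR

0.8328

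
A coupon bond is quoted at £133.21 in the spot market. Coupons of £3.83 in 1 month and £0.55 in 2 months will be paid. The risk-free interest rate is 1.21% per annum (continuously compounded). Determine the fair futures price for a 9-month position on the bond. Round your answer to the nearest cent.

£130.01

PV(coupons) I = 3.83·e^(−0.0121·1/12) + 0.55·e^(−0.0121·2/12)
I = 3.8261 + 0.5489 = 4.3750
F = (S − I)·e^(rT) = (133.21 − 4.3750) · e^(0.0121·9/12)
= 128.8350 · e^0.009075 = 128.8350 × 1.009116 = £130.01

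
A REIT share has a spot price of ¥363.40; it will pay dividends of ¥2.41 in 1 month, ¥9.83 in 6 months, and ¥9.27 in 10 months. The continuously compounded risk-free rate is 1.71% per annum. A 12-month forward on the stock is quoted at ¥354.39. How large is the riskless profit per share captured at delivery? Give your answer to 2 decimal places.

¥6.38 per share

PV(dividends) I = 2.41·e^(−0.0171·1/12) + 9.83·e^(−0.0171·6/12) + 9.27·e^(−0.0171·10/12) = 21.2917
Fair forward F* = (S − I)·e^(rT) = (363.40 − 21.2917)·e^0.017100 = 342.1083 × 1.017247 = 348.0086
Market ¥354.39 > fair 348.0086: forward overpriced → cash-and-carry (borrow at r, buy the stock and collect the dividends, short the forward).
Profit at T = |F_mkt − F*| = |354.39 − 348.0086| = ¥6.38 per share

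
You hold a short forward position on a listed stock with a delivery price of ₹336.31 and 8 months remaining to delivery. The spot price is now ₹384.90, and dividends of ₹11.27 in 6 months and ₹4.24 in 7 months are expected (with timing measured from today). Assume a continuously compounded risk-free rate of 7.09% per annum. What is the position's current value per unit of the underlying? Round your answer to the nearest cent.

PV(remaining dividends) I = 11.27·e^(−0.0709·6/12) + 4.24·e^(−0.0709·7/12) = 14.9457
Current forward F = (S − I)·e^(rT) = (384.90 − 14.9457)·e^(0.0709·8/12) = 369.9543 × 1.048402 = 387.8608
Value (long) = (F − K)·e^(−rT) = (387.8608 − 336.31) × 0.953833 = 49.1709
Short position value = −(long value) = -₹49.17

-₹49.17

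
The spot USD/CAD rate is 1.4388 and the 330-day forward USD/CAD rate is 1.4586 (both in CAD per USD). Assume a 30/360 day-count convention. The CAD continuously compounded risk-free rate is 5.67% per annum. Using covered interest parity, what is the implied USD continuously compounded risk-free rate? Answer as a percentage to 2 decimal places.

4.18%

F = S·e^((r_CAD − r_USD)T) ⇒ r_USD = r_CAD − ln(F/S)/T
ln(1.4586/1.4388) = 0.013668; /(330/360) = 0.014911
r_USD = 0.0567 − 0.014911 = 0.041789
r_USD = 4.18%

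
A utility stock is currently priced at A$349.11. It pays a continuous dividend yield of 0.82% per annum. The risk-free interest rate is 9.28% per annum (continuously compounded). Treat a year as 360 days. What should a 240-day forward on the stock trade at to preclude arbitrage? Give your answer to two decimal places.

A$369.37

F = S·e^((r − q)T) = 349.11 · e^((0.0928 − 0.0082) × 240/360)
= 349.11 · e^0.056400 = 349.11 × 1.058021
F = A$369.37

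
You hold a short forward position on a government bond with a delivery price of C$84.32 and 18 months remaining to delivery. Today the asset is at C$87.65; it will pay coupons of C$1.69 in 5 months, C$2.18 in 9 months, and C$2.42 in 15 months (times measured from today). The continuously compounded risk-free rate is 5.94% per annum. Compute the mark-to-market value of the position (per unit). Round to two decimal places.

-C$4.54

PV(remaining coupons) I = 1.69·e^(−0.0594·5/12) + 2.18·e^(−0.0594·9/12) + 2.42·e^(−0.0594·15/12) = 5.9805
Current forward F = (S − I)·e^(rT) = (87.65 − 5.9805)·e^(0.0594·18/12) = 81.6695 × 1.093190 = 89.2803
Value (long) = (F − K)·e^(−rT) = (89.2803 − 84.32) × 0.914754 = 4.5375
Short position value = −(long value) = -C$4.54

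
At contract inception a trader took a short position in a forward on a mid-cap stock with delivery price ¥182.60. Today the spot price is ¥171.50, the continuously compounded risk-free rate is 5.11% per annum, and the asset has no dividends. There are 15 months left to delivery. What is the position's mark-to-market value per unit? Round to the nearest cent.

Current fair forward for the remaining 15 months: F = S·e^(r·T), r = 0.0511
F = 171.50 · e^(0.0511 × 15/12) = 171.50 × 1.065959 = 182.8120
Value of long forward = (F − K)·e^(−rT) = (182.8120 − 182.60) · e^(−0.0511·15/12)
= 0.2120 × 0.938122 = 0.20
Short position value = −(long value) = -¥0.20

-¥0.20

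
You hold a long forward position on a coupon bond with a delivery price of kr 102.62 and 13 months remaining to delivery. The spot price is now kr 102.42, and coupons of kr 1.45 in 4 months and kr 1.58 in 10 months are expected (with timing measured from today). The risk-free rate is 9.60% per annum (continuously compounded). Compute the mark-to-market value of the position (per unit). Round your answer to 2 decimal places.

PV(remaining coupons) I = 1.45·e^(−0.0960·4/12) + 1.58·e^(−0.0960·10/12) = 2.8629
Current forward F = (S − I)·e^(rT) = (102.42 − 2.8629)·e^(0.0960·13/12) = 99.5571 × 1.109600 = 110.4686
Value (long) = (F − K)·e^(−rT) = (110.4686 − 102.62) × 0.901225 = 7.0734
Value = kr 7.07

kr 7.07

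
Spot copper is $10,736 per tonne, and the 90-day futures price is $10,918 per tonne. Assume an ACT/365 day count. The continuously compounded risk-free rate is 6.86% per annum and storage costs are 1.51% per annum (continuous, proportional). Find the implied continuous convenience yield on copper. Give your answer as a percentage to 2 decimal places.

1.55%

F = S·e^((r+u−y)T) ⇒ (r+u−y) = ln(F/S)/T
ln(10918/10736) = 0.016810; /T ⇒ 0.068174
y = r + u − ln(F/S)/T = 0.0686 + 0.0151 − 0.068174 = 0.015526
y = 1.55%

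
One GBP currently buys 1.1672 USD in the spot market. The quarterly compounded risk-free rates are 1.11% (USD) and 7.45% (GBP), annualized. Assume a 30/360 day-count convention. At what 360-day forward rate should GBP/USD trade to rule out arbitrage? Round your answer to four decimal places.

1.0962

By covered interest parity, F = S · (1+r_USD/4)^(4T) / (1+r_GBP/4)^(4T)
= 1.1672 × 1.011146 / 1.076607 = 1.1672 × 0.939197
F = 1.0962 USD per GBP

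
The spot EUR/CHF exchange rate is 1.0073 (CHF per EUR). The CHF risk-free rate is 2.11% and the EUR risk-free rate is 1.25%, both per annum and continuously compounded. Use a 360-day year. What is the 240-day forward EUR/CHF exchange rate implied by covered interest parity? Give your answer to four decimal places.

F = S·e^((r_CHF − r_EUR)T) = 1.0073 · e^((0.0211 − 0.0125) × 240/360)
= 1.0073 · e^0.005733 = 1.0073 × 1.005749
F = 1.0131 CHF per EUR

1.0131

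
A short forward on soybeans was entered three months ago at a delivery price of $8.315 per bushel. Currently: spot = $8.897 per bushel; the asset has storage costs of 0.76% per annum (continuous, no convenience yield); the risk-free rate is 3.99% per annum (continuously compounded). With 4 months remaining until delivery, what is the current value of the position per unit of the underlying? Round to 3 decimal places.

Current fair forward for the remaining 4 months: F = S·e^((r + u)·T), (r + u) = 0.0399 + 0.0076 = 0.0475
F = 8.897 · e^(0.0475 × 4/12) = 8.897 × 1.015959 = 9.0390
Value of long forward = (F − K)·e^(−rT) = (9.0390 − 8.315) · e^(−0.0399·4/12)
= 0.7240 × 0.986788 = 0.714
Short position value = −(long value) = -$0.714

-$0.714 per bushel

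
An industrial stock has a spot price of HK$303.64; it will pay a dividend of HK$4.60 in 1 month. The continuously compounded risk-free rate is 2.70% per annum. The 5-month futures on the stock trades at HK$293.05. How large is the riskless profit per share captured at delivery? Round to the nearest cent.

PV(dividends) I = 4.60·e^(−0.0270·1/12) = 4.5897
Fair futures F* = (S − I)·e^(rT) = (303.64 − 4.5897)·e^0.011250 = 299.0503 × 1.011314 = 302.4338
Market HK$293.05 < fair 302.4338: forward underpriced → reverse cash-and-carry (short the stock, invest proceeds at r, pay the dividends, go long the forward).
Profit at T = |F_mkt − F*| = |293.05 − 302.4338| = HK$9.38 per share

HK$9.38 per share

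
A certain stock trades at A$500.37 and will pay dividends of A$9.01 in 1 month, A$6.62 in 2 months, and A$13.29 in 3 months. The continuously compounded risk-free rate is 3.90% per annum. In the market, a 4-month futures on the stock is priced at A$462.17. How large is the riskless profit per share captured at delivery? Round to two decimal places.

PV(dividends) I = 9.01·e^(−0.0390·1/12) + 6.62·e^(−0.0390·2/12) + 13.29·e^(−0.0390·3/12) = 28.7189
Fair futures F* = (S − I)·e^(rT) = (500.37 − 28.7189)·e^0.013000 = 471.6511 × 1.013085 = 477.8227
Market A$462.17 < fair 477.8227: forward underpriced → reverse cash-and-carry (short the stock, invest proceeds at r, pay the dividends, go long the forward).
Profit at T = |F_mkt − F*| = |462.17 − 477.8227| = A$15.65 per share

A$15.65 per share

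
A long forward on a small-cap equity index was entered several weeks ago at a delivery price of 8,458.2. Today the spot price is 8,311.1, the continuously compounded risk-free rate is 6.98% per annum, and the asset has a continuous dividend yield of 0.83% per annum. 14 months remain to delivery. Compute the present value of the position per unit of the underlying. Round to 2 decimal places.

434.29

Current fair forward for the remaining 14 months: F = S·e^((r − q)·T), (r − q) = 0.0698 − 0.0083 = 0.0615
F = 8311.1 · e^(0.0615 × 14/12) = 8311.1 × 1.07438671 = 8929.3354
Value of long forward = (F − K)·e^(−rT) = (8929.3354 − 8458.2) · e^(−0.0698·14/12)
= 471.1354 × 0.92179416 = 434.29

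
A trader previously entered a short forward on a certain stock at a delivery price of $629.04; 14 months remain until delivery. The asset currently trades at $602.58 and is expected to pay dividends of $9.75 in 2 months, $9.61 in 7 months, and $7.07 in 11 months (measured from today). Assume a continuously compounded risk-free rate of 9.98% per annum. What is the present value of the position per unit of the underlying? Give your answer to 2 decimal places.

-$17.57

PV(remaining dividends) I = 9.75·e^(−0.0998·2/12) + 9.61·e^(−0.0998·7/12) + 7.07·e^(−0.0998·11/12) = 25.1076
Current forward F = (S − I)·e^(rT) = (602.58 − 25.1076)·e^(0.0998·14/12) = 577.4724 × 1.123483 = 648.7804
Value (long) = (F − K)·e^(−rT) = (648.7804 − 629.04) × 0.890089 = 17.5707
Short position value = −(long value) = -$17.57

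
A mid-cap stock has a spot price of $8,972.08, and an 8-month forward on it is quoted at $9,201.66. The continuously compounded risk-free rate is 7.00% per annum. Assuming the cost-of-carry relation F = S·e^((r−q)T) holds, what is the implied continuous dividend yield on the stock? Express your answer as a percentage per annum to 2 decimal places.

From F = S·e^((r−q)T): (r − q) = ln(F/S)/T
ln(9201.66/8972.08) = ln(1.025588) = 0.025266
(r − q) = 0.025266 / (8/12) = 0.037899
q = r − ln(F/S)/T = 0.0700 − 0.037899 = 0.032101
q = 3.21%

3.21%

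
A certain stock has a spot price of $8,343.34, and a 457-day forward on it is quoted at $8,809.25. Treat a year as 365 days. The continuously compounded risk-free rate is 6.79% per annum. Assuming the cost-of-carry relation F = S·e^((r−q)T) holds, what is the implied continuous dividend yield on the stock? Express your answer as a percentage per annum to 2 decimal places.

From F = S·e^((r−q)T): (r − q) = ln(F/S)/T
ln(8809.25/8343.34) = ln(1.055842) = 0.054339
(r − q) = 0.054339 / (457/365) = 0.043400
q = r − ln(F/S)/T = 0.0679 − 0.043400 = 0.024500
q = 2.45%

2.45%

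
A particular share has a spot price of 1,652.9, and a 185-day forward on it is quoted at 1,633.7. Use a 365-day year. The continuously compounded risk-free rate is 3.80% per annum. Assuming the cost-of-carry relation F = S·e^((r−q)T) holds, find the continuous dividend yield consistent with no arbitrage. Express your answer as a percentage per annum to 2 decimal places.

6.11%

From F = S·e^((r−q)T): (r − q) = ln(F/S)/T
ln(1633.7/1652.9) = ln(0.988384) = -0.011684
(r − q) = -0.011684 / (185/365) = -0.023052
q = r − ln(F/S)/T = 0.0380 + 0.023052 = 0.061052
q = 6.11%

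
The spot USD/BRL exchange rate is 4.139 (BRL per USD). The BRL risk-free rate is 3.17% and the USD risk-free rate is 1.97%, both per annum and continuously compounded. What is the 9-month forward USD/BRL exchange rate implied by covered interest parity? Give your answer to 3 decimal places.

F = S·e^((r_BRL − r_USD)T) = 4.139 · e^((0.0317 − 0.0197) × 9/12)
= 4.139 · e^0.009000 = 4.139 × 1.009041
F = 4.176 BRL per USD

4.176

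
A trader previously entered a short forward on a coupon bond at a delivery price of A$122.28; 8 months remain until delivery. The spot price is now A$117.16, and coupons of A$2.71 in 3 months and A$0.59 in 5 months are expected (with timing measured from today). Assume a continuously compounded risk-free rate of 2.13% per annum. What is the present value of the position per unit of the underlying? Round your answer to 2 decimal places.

PV(remaining coupons) I = 2.71·e^(−0.0213·3/12) + 0.59·e^(−0.0213·5/12) = 3.2804
Current forward F = (S − I)·e^(rT) = (117.16 − 3.2804)·e^(0.0213·8/12) = 113.8796 × 1.014301 = 115.5082
Value (long) = (F − K)·e^(−rT) = (115.5082 − 122.28) × 0.985900 = -6.6763
Short position value = −(long value) = A$6.68

A$6.68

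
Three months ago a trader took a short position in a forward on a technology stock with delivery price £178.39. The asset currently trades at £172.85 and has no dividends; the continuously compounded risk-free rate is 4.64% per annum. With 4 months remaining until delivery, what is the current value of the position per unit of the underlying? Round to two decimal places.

£2.80

Current fair forward for the remaining 4 months: F = S·e^(r·T), r = 0.0464
F = 172.85 · e^(0.0464 × 4/12) = 172.85 × 1.015587 = 175.5442
Value of long forward = (F − K)·e^(−rT) = (175.5442 − 178.39) · e^(−0.0464·4/12)
= -2.8458 × 0.984652 = -2.80
Short position value = −(long value) = £2.80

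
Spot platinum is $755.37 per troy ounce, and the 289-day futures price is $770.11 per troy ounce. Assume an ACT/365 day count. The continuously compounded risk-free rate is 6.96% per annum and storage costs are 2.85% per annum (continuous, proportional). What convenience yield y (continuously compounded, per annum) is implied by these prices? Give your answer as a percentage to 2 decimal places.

F = S·e^((r+u−y)T) ⇒ (r+u−y) = ln(F/S)/T
ln(770.11/755.37) = 0.019326; /T ⇒ 0.024408
y = r + u − ln(F/S)/T = 0.0696 + 0.0285 − 0.024408 = 0.073692
y = 7.37%

7.37%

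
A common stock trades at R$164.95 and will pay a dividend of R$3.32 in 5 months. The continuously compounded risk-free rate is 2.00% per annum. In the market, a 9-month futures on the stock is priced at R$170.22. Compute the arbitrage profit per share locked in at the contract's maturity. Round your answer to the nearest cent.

R$6.12 per share

PV(dividends) I = 3.32·e^(−0.0200·5/12) = 3.2924
Fair futures F* = (S − I)·e^(rT) = (164.95 − 3.2924)·e^0.015000 = 161.6576 × 1.015113 = 164.1007
Market R$170.22 > fair 164.1007: forward overpriced → cash-and-carry (borrow at r, buy the stock and collect the dividends, short the forward).
Profit at T = |F_mkt − F*| = |170.22 − 164.1007| = R$6.12 per share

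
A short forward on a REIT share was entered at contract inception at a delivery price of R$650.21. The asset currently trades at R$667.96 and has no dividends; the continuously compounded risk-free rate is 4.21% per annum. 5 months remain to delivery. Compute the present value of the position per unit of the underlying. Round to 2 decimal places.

-R$29.06

Current fair forward for the remaining 5 months: F = S·e^(r·T), r = 0.0421
F = 667.96 · e^(0.0421 × 5/12) = 667.96 × 1.017696 = 679.7802
Value of long forward = (F − K)·e^(−rT) = (679.7802 − 650.21) · e^(−0.0421·5/12)
= 29.5702 × 0.982611 = 29.06
Short position value = −(long value) = -R$29.06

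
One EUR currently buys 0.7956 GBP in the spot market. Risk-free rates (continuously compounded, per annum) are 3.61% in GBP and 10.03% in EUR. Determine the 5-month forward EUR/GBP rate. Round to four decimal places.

0.7746

F = S·e^((r_GBP − r_EUR)T) = 0.7956 · e^((0.0361 − 0.1003) × 5/12)
= 0.7956 · e^-0.026750 = 0.7956 × 0.973605
F = 0.7746 GBP per EUR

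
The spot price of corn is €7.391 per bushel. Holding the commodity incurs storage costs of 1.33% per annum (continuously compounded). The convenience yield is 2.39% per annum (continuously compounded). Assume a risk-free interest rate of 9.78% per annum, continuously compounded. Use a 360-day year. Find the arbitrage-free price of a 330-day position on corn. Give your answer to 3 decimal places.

Net carry = r + u − y = 0.0978 + 0.0133 − 0.0239 = 0.0872
F = S·e^((r+u−y)T) = 7.391 · e^(0.0872 × 330/360) = 7.391 · e^0.079933
= 7.391 × 1.083214 = €8.006 per bushel

€8.006 per bushel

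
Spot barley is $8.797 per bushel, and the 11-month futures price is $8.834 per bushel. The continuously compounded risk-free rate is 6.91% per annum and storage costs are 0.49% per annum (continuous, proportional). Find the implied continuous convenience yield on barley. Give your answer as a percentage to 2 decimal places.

6.94%

F = S·e^((r+u−y)T) ⇒ (r+u−y) = ln(F/S)/T
ln(8.834/8.797) = 0.004197; /T ⇒ 0.004579
y = r + u − ln(F/S)/T = 0.0691 + 0.0049 − 0.004579 = 0.069421
y = 6.94%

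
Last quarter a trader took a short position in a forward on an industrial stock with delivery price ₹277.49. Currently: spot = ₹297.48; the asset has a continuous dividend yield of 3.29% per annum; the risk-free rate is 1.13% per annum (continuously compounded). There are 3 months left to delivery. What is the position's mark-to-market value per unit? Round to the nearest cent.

-₹18.34

Current fair forward for the remaining 3 months: F = S·e^((r − q)·T), (r − q) = 0.0113 − 0.0329 = -0.0216
F = 297.48 · e^(-0.0216 × 3/12) = 297.48 × 0.994615 = 295.8781
Value of long forward = (F − K)·e^(−rT) = (295.8781 − 277.49) · e^(−0.0113·3/12)
= 18.3881 × 0.997179 = 18.34
Short position value = −(long value) = -₹18.34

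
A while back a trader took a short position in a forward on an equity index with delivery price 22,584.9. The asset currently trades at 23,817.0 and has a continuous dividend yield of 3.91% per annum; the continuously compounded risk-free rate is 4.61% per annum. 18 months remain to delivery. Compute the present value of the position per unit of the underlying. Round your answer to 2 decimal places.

Current fair forward for the remaining 18 months: F = S·e^((r − q)·T), (r − q) = 0.0461 − 0.0391 = 0.0070
F = 23817.0 · e^(0.0070 × 18/12) = 23817.0 × 1.01055532 = 24068.3961
Value of long forward = (F − K)·e^(−rT) = (24068.3961 − 22584.9) · e^(−0.0461·18/12)
= 1483.4961 × 0.93318669 = 1384.38
Short position value = −(long value) = -1384.38

-1384.38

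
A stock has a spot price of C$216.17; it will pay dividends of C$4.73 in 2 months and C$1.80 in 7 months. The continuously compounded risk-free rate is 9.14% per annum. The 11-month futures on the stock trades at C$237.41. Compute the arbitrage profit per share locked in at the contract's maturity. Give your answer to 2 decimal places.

C$9.27 per share

PV(dividends) I = 4.73·e^(−0.0914·2/12) + 1.80·e^(−0.0914·7/12) = 6.3650
Fair futures F* = (S − I)·e^(rT) = (216.17 − 6.3650)·e^0.083783 = 209.8050 × 1.087393 = 228.1405
Market C$237.41 > fair 228.1405: forward overpriced → cash-and-carry (borrow at r, buy the stock and collect the dividends, short the forward).
Profit at T = |F_mkt − F*| = |237.41 − 228.1405| = C$9.27 per share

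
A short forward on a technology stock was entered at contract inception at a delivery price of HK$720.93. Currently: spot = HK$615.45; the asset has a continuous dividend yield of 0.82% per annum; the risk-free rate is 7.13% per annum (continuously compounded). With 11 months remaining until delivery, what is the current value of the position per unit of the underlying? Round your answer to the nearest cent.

Current fair forward for the remaining 11 months: F = S·e^((r − q)·T), (r − q) = 0.0713 − 0.0082 = 0.0631
F = 615.45 · e^(0.0631 × 11/12) = 615.45 × 1.059547 = 652.0982
Value of long forward = (F − K)·e^(−rT) = (652.0982 − 720.93) · e^(−0.0713·11/12)
= -68.8318 × 0.936732 = -64.48
Short position value = −(long value) = HK$64.48

HK$64.48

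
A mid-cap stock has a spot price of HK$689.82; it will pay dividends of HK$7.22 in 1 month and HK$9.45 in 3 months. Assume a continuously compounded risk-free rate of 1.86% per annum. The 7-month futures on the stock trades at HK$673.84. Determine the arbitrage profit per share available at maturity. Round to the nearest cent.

PV(dividends) I = 7.22·e^(−0.0186·1/12) + 9.45·e^(−0.0186·3/12) = 16.6150
Fair futures F* = (S − I)·e^(rT) = (689.82 − 16.6150)·e^0.010850 = 673.2050 × 1.010909 = 680.5490
Market HK$673.84 < fair 680.5490: forward underpriced → reverse cash-and-carry (short the stock, invest proceeds at r, pay the dividends, go long the forward).
Profit at T = |F_mkt − F*| = |673.84 − 680.5490| = HK$6.71 per share

HK$6.71 per share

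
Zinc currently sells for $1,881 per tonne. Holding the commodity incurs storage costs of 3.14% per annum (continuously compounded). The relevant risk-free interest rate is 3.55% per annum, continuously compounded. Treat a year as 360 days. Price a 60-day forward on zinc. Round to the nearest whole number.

Net carry = r + u − y = 0.0355 + 0.0314 − 0.0000 = 0.0669
F = S·e^((r+u−y)T) = 1881 · e^(0.0669 × 60/360) = 1881 · e^0.011150
= 1881 × 1.011212 = $1,902 per tonne

$1,902 per tonne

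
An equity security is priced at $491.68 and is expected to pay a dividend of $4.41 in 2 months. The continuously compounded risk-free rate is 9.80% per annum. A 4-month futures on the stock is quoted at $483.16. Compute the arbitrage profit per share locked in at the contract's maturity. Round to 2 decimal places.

$20.36 per share

PV(dividends) I = 4.41·e^(−0.0980·2/12) = 4.3386
Fair futures F* = (S − I)·e^(rT) = (491.68 − 4.3386)·e^0.032667 = 487.3414 × 1.033206 = 503.5241
Market $483.16 < fair 503.5241: forward underpriced → reverse cash-and-carry (short the stock, invest proceeds at r, pay the dividends, go long the forward).
Profit at T = |F_mkt − F*| = |483.16 − 503.5241| = $20.36 per share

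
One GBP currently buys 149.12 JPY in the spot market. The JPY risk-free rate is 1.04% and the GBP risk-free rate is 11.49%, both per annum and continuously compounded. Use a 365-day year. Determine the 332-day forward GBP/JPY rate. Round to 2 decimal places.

F = S·e^((r_JPY − r_GBP)T) = 149.12 · e^((0.0104 − 0.1149) × 332/365)
= 149.12 · e^-0.095052 = 149.12 × 0.909326
F = 135.60 JPY per GBP

135.60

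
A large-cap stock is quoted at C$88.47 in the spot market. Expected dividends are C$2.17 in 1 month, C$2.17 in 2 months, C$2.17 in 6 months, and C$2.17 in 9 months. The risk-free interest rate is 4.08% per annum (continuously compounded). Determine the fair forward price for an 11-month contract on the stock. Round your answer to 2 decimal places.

C$82.97

PV(dividends) I = 2.17·e^(−0.0408·1/12) + 2.17·e^(−0.0408·2/12) + 2.17·e^(−0.0408·6/12) + 2.17·e^(−0.0408·9/12)
I = 2.1626 + 2.1553 + 2.1262 + 2.1046 = 8.5487
F = (S − I)·e^(rT) = (88.47 − 8.5487) · e^(0.0408·11/12)
= 79.9213 · e^0.037400 = 79.9213 × 1.038108 = C$82.97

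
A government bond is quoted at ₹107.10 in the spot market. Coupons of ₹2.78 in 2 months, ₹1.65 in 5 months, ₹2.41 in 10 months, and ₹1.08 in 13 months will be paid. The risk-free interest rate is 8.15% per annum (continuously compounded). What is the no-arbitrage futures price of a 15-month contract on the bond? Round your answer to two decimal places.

PV(coupons) I = 2.78·e^(−0.0815·2/12) + 1.65·e^(−0.0815·5/12) + 2.41·e^(−0.0815·10/12) + 1.08·e^(−0.0815·13/12)
I = 2.7425 + 1.5949 + 2.2518 + 0.9887 = 7.5779
F = (S − I)·e^(rT) = (107.10 − 7.5779) · e^(0.0815·15/12)
= 99.5221 · e^0.101875 = 99.5221 × 1.107245 = ₹110.20

₹110.20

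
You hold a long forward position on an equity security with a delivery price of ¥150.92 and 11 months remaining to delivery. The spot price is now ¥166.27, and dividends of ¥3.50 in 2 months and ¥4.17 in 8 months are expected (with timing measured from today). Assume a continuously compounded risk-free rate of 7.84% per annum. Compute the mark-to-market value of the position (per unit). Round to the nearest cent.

¥18.40

PV(remaining dividends) I = 3.50·e^(−0.0784·2/12) + 4.17·e^(−0.0784·8/12) = 7.4122
Current forward F = (S − I)·e^(rT) = (166.27 − 7.4122)·e^(0.0784·11/12) = 158.8578 × 1.074512 = 170.6946
Value (long) = (F − K)·e^(−rT) = (170.6946 − 150.92) × 0.930655 = 18.4033
Value = ¥18.40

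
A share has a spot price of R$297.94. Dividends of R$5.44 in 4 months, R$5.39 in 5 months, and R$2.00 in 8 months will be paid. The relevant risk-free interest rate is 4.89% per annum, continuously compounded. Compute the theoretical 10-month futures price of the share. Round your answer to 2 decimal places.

R$297.24

PV(dividends) I = 5.44·e^(−0.0489·4/12) + 5.39·e^(−0.0489·5/12) + 2.00·e^(−0.0489·8/12)
I = 5.3520 + 5.2813 + 1.9359 = 12.5692
F = (S − I)·e^(rT) = (297.94 − 12.5692) · e^(0.0489·10/12)
= 285.3708 · e^0.040750 = 285.3708 × 1.041592 = R$297.24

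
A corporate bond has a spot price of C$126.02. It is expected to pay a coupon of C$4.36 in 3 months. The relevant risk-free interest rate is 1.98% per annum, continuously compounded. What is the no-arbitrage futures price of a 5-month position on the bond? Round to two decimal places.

C$122.69

PV(coupons) I = 4.36·e^(−0.0198·3/12)
I = 4.3385
F = (S − I)·e^(rT) = (126.02 − 4.3385) · e^(0.0198·5/12)
= 121.6815 · e^0.008250 = 121.6815 × 1.008284 = C$122.69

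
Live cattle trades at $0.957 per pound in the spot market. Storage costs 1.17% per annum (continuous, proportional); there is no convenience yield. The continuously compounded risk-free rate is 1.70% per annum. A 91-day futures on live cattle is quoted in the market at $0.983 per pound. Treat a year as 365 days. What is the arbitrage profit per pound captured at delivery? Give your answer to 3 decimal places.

$0.019 per pound

Fair futures: F* = S·e^(carry·T), with carry = (r + u) = 0.0170 + 0.0117 = 0.0287
F* = 0.957 · e^(0.0287 × 91/365) = 0.957 · e^0.007155 = 0.957 × 1.007181 = $0.9639
Market $0.983 > fair $0.9639: forward overpriced → cash-and-carry (buy spot, short the forward).
At maturity, profit = |F_mkt − F*| = |0.983 − 0.9639| = $0.019 per pound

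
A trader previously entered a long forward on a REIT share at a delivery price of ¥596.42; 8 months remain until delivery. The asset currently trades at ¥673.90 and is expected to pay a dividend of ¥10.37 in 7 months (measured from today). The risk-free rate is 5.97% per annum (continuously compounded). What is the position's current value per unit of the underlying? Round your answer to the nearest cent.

¥90.74

PV(remaining dividends) I = 10.37·e^(−0.0597·7/12) = 10.0151
Current forward F = (S − I)·e^(rT) = (673.90 − 10.0151)·e^(0.0597·8/12) = 663.8849 × 1.040603 = 690.8406
Value (long) = (F − K)·e^(−rT) = (690.8406 − 596.42) × 0.960982 = 90.7365
Value = ¥90.74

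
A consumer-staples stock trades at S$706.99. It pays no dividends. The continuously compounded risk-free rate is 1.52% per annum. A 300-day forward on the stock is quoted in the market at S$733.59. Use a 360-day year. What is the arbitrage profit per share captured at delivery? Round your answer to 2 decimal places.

S$17.59 per share

Fair forward: F* = S·e^(carry·T), with carry = r = 0.0152
F* = 706.99 · e^(0.0152 × 300/360) = 706.99 · e^0.012667 = 706.99 × 1.012748 = S$716.0027
Market S$733.59 > fair S$716.0027: forward overpriced → cash-and-carry (buy spot, short the forward).
At maturity, profit = |F_mkt − F*| = |733.59 − 716.0027| = S$17.59 per share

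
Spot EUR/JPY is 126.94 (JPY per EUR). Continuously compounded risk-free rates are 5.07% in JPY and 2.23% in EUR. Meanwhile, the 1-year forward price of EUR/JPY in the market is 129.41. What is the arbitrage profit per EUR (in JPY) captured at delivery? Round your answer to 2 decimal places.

Fair forward: F* = S·e^(carry·T), with carry = (r_JPY − r_EUR) = 0.0507 − 0.0223 = 0.0284
F* = 126.94 · e^(0.0284 × 1) = 126.94 · e^0.028400 = 126.94 × 1.028807 = 130.5968
Market 129.41 < fair 130.5968: forward underpriced → reverse cash-and-carry (short spot, go long the forward).
At maturity, profit = |F_mkt − F*| = |129.41 − 130.5968| = 1.19 per EUR (in JPY)

1.19 per EUR (in JPY)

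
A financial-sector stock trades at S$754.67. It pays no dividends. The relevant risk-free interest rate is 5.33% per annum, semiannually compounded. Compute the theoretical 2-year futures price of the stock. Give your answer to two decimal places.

S$838.39

F = S · (1+r/2)^(2T)
= 754.67 × 1.110938
F = S$838.39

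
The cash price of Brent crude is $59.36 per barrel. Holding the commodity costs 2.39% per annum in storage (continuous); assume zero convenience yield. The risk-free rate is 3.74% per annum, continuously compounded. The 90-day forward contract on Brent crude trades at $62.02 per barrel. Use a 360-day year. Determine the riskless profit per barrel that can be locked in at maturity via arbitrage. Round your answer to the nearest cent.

Fair forward: F* = S·e^(carry·T), with carry = (r + u) = 0.0374 + 0.0239 = 0.0613
F* = 59.36 · e^(0.0613 × 90/360) = 59.36 · e^0.015325 = 59.36 × 1.015443 = $60.2767
Market $62.02 > fair $60.2767: forward overpriced → cash-and-carry (buy spot, short the forward).
At maturity, profit = |F_mkt − F*| = |62.02 − 60.2767| = $1.74 per barrel

$1.74 per barrel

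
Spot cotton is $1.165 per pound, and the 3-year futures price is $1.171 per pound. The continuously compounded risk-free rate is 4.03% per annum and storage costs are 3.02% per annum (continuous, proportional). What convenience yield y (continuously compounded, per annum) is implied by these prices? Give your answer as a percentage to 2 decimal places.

6.88%

F = S·e^((r+u−y)T) ⇒ (r+u−y) = ln(F/S)/T
ln(1.171/1.165) = 0.005137; /T ⇒ 0.001712
y = r + u − ln(F/S)/T = 0.0403 + 0.0302 − 0.001712 = 0.068788
y = 6.88%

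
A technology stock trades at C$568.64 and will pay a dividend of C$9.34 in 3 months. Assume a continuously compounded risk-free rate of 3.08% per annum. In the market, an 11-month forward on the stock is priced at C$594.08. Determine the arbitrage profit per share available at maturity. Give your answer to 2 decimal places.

C$18.69 per share

PV(dividends) I = 9.34·e^(−0.0308·3/12) = 9.2684
Fair forward F* = (S − I)·e^(rT) = (568.64 − 9.2684)·e^0.028233 = 559.3716 × 1.028635 = 575.3892
Market C$594.08 > fair 575.3892: forward overpriced → cash-and-carry (borrow at r, buy the stock and collect the dividends, short the forward).
Profit at T = |F_mkt − F*| = |594.08 − 575.3892| = C$18.69 per share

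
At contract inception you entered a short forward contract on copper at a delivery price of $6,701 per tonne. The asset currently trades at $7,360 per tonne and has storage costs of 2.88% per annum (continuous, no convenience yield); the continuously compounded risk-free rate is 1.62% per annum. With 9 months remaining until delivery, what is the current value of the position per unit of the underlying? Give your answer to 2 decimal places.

Current fair forward for the remaining 9 months: F = S·e^((r + u)·T), (r + u) = 0.0162 + 0.0288 = 0.0450
F = 7360 · e^(0.0450 × 9/12) = 7360 × 1.03432599 = 7612.6393
Value of long forward = (F − K)·e^(−rT) = (7612.6393 − 6701) · e^(−0.0162·9/12)
= 911.6393 × 0.98792351 = 900.63
Short position value = −(long value) = -$900.63

-$900.63 per tonne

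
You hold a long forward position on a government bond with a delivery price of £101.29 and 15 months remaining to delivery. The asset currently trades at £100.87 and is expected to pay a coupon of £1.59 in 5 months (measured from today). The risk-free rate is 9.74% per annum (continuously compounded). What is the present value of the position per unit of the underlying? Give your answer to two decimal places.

£9.66

PV(remaining coupons) I = 1.59·e^(−0.0974·5/12) = 1.5268
Current forward F = (S − I)·e^(rT) = (100.87 − 1.5268)·e^(0.0974·15/12) = 99.3432 × 1.129472 = 112.2054
Value (long) = (F − K)·e^(−rT) = (112.2054 − 101.29) × 0.885370 = 9.6642
Value = £9.66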